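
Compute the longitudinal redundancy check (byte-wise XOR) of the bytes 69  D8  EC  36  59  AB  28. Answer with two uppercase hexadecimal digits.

B1

XOR the bytes together:
  start with 0x69
  0x69 ⊕ 0xD8 = 0xB1
  0xB1 ⊕ 0xEC = 0x5D
  0x5D ⊕ 0x36 = 0x6B
  0x6B ⊕ 0x59 = 0x32
  0x32 ⊕ 0xAB = 0x99
  0x99 ⊕ 0x28 = 0xB1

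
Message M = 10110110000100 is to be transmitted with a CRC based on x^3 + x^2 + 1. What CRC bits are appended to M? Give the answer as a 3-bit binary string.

Append 3 zeros: 10110110000100000. Divide by 1101 (XOR where the leading bit is 1):
  pos 0: 1011 XOR 1101 = 0110
  pos 1: 1100 XOR 1101 = 0001
  pos 4: 1110 XOR 1101 = 0011
  pos 6: 1100 XOR 1101 = 0001
  pos 9: 1010 XOR 1101 = 0111
  pos 10: 1110 XOR 1101 = 0011
  pos 12: 1100 XOR 1101 = 0001
Remainder (last 3 bits) = 010. This is the CRC / FCS.

010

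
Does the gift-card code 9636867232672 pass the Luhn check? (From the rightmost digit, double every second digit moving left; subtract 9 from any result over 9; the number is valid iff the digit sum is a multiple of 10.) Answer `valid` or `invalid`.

valid

From the right, keep odd positions and double even positions (subtract 9 from any doubled value over 9):
  doubled (positions 2,4,...): 5 4 4 3 3 3 → sum 22
  kept (positions 1,3,...): 2 6 3 7 8 3 9 → sum 38
Total = 60.
60 mod 10 = 0, so the number is valid.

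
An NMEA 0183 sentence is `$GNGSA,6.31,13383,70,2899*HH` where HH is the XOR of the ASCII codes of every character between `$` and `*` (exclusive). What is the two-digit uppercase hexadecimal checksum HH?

XOR the ASCII codes of the payload characters:
  'G' = 0x47 → acc = 0x47
  'N' = 0x4E → acc = 0x09
  'G' = 0x47 → acc = 0x4E
  'S' = 0x53 → acc = 0x1D
  'A' = 0x41 → acc = 0x5C
  ',' = 0x2C → acc = 0x70
  '6' = 0x36 → acc = 0x46
  '.' = 0x2E → acc = 0x68
  '3' = 0x33 → acc = 0x5B
  '1' = 0x31 → acc = 0x6A
  ',' = 0x2C → acc = 0x46
  '1' = 0x31 → acc = 0x77
  '3' = 0x33 → acc = 0x44
  '3' = 0x33 → acc = 0x77
  '8' = 0x38 → acc = 0x4F
  '3' = 0x33 → acc = 0x7C
  ',' = 0x2C → acc = 0x50
  '7' = 0x37 → acc = 0x67
  '0' = 0x30 → acc = 0x57
  ',' = 0x2C → acc = 0x7B
  '2' = 0x32 → acc = 0x49
  '8' = 0x38 → acc = 0x71
  '9' = 0x39 → acc = 0x48
  '9' = 0x39 → acc = 0x71
Checksum = 0x71.

71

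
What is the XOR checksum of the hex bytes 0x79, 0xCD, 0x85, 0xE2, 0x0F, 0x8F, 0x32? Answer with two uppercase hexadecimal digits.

61

XOR the bytes together:
  start with 0x79
  0x79 ⊕ 0xCD = 0xB4
  0xB4 ⊕ 0x85 = 0x31
  0x31 ⊕ 0xE2 = 0xD3
  0xD3 ⊕ 0x0F = 0xDC
  0xDC ⊕ 0x8F = 0x53
  0x53 ⊕ 0x32 = 0x61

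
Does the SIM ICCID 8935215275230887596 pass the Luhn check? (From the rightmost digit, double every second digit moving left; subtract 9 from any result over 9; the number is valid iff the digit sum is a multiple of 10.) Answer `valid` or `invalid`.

valid

From the right, keep odd positions and double even positions (subtract 9 from any doubled value over 9):
  doubled (positions 2,4,...): 9 5 7 6 1 4 2 1 9 → sum 44
  kept (positions 1,3,...): 6 5 8 0 2 7 5 2 3 8 → sum 46
Total = 90.
90 mod 10 = 0, so the number is valid.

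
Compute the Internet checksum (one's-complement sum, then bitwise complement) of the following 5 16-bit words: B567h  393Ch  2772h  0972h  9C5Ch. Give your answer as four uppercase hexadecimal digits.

One's-complement addition (fold any carry out of bit 15 back into bit 0):
  0xB567 + 0x393C = 0x0EEA3
  0xEEA3 + 0x2772 = 0x11615 → wrap carry → 0x1616
  0x1616 + 0x0972 = 0x01F88
  0x1F88 + 0x9C5C = 0x0BBE4
One's-complement sum = 0xBBE4.
Checksum = ~0xBBE4 & 0xFFFF = 0x441B.

441B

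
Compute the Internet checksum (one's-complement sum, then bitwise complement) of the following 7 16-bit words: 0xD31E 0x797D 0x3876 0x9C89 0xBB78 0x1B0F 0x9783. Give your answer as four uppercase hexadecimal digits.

7058

One's-complement addition (fold any carry out of bit 15 back into bit 0):
  0xD31E + 0x797D = 0x14C9B → wrap carry → 0x4C9C
  0x4C9C + 0x3876 = 0x08512
  0x8512 + 0x9C89 = 0x1219B → wrap carry → 0x219C
  0x219C + 0xBB78 = 0x0DD14
  0xDD14 + 0x1B0F = 0x0F823
  0xF823 + 0x9783 = 0x18FA6 → wrap carry → 0x8FA7
One's-complement sum = 0x8FA7.
Checksum = ~0x8FA7 & 0xFFFF = 0x7058.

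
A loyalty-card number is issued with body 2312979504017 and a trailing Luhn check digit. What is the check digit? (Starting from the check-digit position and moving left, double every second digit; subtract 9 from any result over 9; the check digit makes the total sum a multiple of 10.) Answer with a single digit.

9

Partial digits right→left: 7 1 0 4 0 5 9 7 9 2 1 3 2
Double every second digit counting from the check-digit position (so the 1st, 3rd, 5th, ... of the partial from the right).
  doubled (with −9 where >9): 5 0 0 9 9 2 4 → sum 29
  kept as-is: 1 4 5 7 2 3 → sum 22
Total = 29 + 22 = 51.
Check digit = (10 − (51 mod 10)) mod 10 = 9.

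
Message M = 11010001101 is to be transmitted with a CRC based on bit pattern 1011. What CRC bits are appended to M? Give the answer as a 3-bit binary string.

000

Append 3 zeros: 11010001101000. Divide by 1011 (XOR where the leading bit is 1):
  pos 0: 1101 XOR 1011 = 0110
  pos 1: 1100 XOR 1011 = 0111
  pos 2: 1110 XOR 1011 = 0101
  pos 3: 1010 XOR 1011 = 0001
  pos 6: 1110 XOR 1011 = 0101
  pos 7: 1011 XOR 1011 = 0000
Remainder (last 3 bits) = 000. This is the CRC / FCS.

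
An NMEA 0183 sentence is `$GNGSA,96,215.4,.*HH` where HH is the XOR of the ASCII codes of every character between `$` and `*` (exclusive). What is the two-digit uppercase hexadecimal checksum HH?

7D

XOR the ASCII codes of the payload characters:
  'G' = 0x47 → acc = 0x47
  'N' = 0x4E → acc = 0x09
  'G' = 0x47 → acc = 0x4E
  'S' = 0x53 → acc = 0x1D
  'A' = 0x41 → acc = 0x5C
  ',' = 0x2C → acc = 0x70
  '9' = 0x39 → acc = 0x49
  '6' = 0x36 → acc = 0x7F
  ',' = 0x2C → acc = 0x53
  '2' = 0x32 → acc = 0x61
  '1' = 0x31 → acc = 0x50
  '5' = 0x35 → acc = 0x65
  '.' = 0x2E → acc = 0x4B
  '4' = 0x34 → acc = 0x7F
  ',' = 0x2C → acc = 0x53
  '.' = 0x2E → acc = 0x7D
Checksum = 0x7D.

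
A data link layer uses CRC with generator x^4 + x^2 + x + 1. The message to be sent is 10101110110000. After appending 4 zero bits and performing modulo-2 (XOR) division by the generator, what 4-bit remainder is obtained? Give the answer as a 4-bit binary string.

1110

Append 4 zeros: 101011101100000000. Divide by 10111 (XOR where the leading bit is 1):
  pos 0: 10101 XOR 10111 = 00010
  pos 3: 10110 XOR 10111 = 00001
  pos 7: 11100 XOR 10111 = 01011
  pos 8: 10110 XOR 10111 = 00001
  pos 12: 10000 XOR 10111 = 00111
Remainder (last 4 bits) = 1110. This is the CRC / FCS.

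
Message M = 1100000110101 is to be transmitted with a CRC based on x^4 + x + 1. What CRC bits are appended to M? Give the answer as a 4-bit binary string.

0011

Append 4 zeros: 11000001101010000. Divide by 10011 (XOR where the leading bit is 1):
  pos 0: 11000 XOR 10011 = 01011
  pos 1: 10110 XOR 10011 = 00101
  pos 3: 10101 XOR 10011 = 00110
  pos 5: 11010 XOR 10011 = 01001
  pos 6: 10011 XOR 10011 = 00000
  pos 12: 10000 XOR 10011 = 00011
Remainder (last 4 bits) = 0011. This is the CRC / FCS.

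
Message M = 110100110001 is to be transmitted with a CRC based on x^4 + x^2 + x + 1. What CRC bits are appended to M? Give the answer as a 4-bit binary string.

Append 4 zeros: 1101001100010000. Divide by 10111 (XOR where the leading bit is 1):
  pos 0: 11010 XOR 10111 = 01101
  pos 1: 11010 XOR 10111 = 01101
  pos 2: 11011 XOR 10111 = 01100
  pos 3: 11001 XOR 10111 = 01110
  pos 4: 11100 XOR 10111 = 01011
  pos 5: 10110 XOR 10111 = 00001
  pos 9: 10100 XOR 10111 = 00011
Remainder (last 4 bits) = 1100. This is the CRC / FCS.

1100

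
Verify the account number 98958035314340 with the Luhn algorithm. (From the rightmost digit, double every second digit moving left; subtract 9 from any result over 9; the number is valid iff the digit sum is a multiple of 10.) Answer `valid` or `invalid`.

From the right, keep odd positions and double even positions (subtract 9 from any doubled value over 9):
  doubled (positions 2,4,...): 8 8 6 6 7 9 9 → sum 53
  kept (positions 1,3,...): 0 3 1 5 0 5 8 → sum 22
Total = 75.
75 mod 10 = 5, so the number is invalid.

invalid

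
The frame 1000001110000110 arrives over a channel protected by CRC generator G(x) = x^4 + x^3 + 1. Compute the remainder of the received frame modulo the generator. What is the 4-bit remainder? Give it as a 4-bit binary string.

1011

Modulo-2 division of 1000001110000110 by 11001:
  pos 0: 10000 XOR 11001 = 01001
  pos 1: 10010 XOR 11001 = 01011
  pos 2: 10111 XOR 11001 = 01110
  pos 3: 11101 XOR 11001 = 00100
  pos 5: 10010 XOR 11001 = 01011
  pos 6: 10110 XOR 11001 = 01111
  pos 7: 11110 XOR 11001 = 00111
  pos 9: 11101 XOR 11001 = 00100
  pos 11: 10010 XOR 11001 = 01011
Remainder = 1011 (nonzero — an error is detected).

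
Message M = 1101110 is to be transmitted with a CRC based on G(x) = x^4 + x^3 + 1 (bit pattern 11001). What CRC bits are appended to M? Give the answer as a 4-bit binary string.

1100

Append 4 zeros: 11011100000. Divide by 11001 (XOR where the leading bit is 1):
  pos 0: 11011 XOR 11001 = 00010
  pos 3: 10100 XOR 11001 = 01101
  pos 4: 11010 XOR 11001 = 00011
Remainder (last 4 bits) = 1100. This is the CRC / FCS.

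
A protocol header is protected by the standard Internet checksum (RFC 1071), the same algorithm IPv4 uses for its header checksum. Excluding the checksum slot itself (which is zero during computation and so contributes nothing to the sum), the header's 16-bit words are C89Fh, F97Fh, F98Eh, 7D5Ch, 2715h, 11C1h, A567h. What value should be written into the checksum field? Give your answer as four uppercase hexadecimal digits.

E8B6

One's-complement addition (fold any carry out of bit 15 back into bit 0):
  0xC89F + 0xF97F = 0x1C21E → wrap carry → 0xC21F
  0xC21F + 0xF98E = 0x1BBAD → wrap carry → 0xBBAE
  0xBBAE + 0x7D5C = 0x1390A → wrap carry → 0x390B
  0x390B + 0x2715 = 0x06020
  0x6020 + 0x11C1 = 0x071E1
  0x71E1 + 0xA567 = 0x11748 → wrap carry → 0x1749
One's-complement sum = 0x1749.
Checksum = ~0x1749 & 0xFFFF = 0xE8B6.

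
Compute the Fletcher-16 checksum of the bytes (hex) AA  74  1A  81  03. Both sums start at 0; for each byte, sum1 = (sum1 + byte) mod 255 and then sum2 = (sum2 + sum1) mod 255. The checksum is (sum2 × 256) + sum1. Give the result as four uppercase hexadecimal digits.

Running sums (mod 255):
  after byte 0 (AA): sum1=170, sum2=170
  after byte 1 (74): sum1=31, sum2=201
  after byte 2 (1A): sum1=57, sum2=3
  after byte 3 (81): sum1=186, sum2=189
  after byte 4 (03): sum1=189, sum2=123
Checksum = sum2·256 + sum1 = 123·256 + 189 = 31677 = 0x7BBD.

7BBD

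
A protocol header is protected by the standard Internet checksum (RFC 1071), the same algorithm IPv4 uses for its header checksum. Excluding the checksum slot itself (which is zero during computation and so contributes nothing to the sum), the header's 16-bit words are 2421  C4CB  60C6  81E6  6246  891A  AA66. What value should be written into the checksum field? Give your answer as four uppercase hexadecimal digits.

One's-complement addition (fold any carry out of bit 15 back into bit 0):
  0x2421 + 0xC4CB = 0x0E8EC
  0xE8EC + 0x60C6 = 0x149B2 → wrap carry → 0x49B3
  0x49B3 + 0x81E6 = 0x0CB99
  0xCB99 + 0x6246 = 0x12DDF → wrap carry → 0x2DE0
  0x2DE0 + 0x891A = 0x0B6FA
  0xB6FA + 0xAA66 = 0x16160 → wrap carry → 0x6161
One's-complement sum = 0x6161.
Checksum = ~0x6161 & 0xFFFF = 0x9E9E.

9E9E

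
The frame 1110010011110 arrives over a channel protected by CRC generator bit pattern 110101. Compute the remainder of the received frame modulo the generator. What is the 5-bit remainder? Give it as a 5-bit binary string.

Modulo-2 division of 1110010011110 by 110101:
  pos 0: 111001 XOR 110101 = 001100
  pos 2: 110000 XOR 110101 = 000101
  pos 5: 101111 XOR 110101 = 011010
  pos 6: 110101 XOR 110101 = 000000
Remainder = 00000 (zero — the frame passes the CRC check).

00000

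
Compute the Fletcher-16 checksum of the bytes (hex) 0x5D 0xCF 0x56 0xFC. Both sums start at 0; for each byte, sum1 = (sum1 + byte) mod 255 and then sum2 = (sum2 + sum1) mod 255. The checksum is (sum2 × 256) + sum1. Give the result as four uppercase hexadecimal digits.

Running sums (mod 255):
  after byte 0 (0x5D): sum1=93, sum2=93
  after byte 1 (0xCF): sum1=45, sum2=138
  after byte 2 (0x56): sum1=131, sum2=14
  after byte 3 (0xFC): sum1=128, sum2=142
Checksum = sum2·256 + sum1 = 142·256 + 128 = 36480 = 0x8E80.

8E80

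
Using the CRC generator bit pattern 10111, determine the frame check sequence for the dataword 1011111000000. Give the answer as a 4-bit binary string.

Append 4 zeros: 10111110000000000. Divide by 10111 (XOR where the leading bit is 1):
  pos 0: 10111 XOR 10111 = 00000
  pos 5: 11000 XOR 10111 = 01111
  pos 6: 11110 XOR 10111 = 01001
  pos 7: 10010 XOR 10111 = 00101
  pos 9: 10100 XOR 10111 = 00011
  pos 12: 11000 XOR 10111 = 01111
Remainder (last 4 bits) = 1111. This is the CRC / FCS.

1111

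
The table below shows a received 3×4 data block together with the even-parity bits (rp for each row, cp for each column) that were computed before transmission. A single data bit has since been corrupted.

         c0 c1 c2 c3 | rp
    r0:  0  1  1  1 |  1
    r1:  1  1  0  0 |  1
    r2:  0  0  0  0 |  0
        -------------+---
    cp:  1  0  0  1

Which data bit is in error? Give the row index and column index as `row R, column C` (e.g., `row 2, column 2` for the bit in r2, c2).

row 1, column 2

Recompute each row's even parity and compare to rp:
  r0: data parity 1, sent rp 1 → ok
  r1: data parity 0, sent rp 1 → mismatch
  r2: data parity 0, sent rp 0 → ok
Recompute each column's even parity and compare to cp:
  c0: data parity 1, sent cp 1 → ok
  c1: data parity 0, sent cp 0 → ok
  c2: data parity 1, sent cp 0 → mismatch
  c3: data parity 1, sent cp 1 → ok
Exactly one row (r1) and one column (c2) fail → the flipped bit is at their intersection.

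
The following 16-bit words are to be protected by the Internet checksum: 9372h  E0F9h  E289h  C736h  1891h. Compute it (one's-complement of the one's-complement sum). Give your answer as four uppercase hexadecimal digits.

C941

One's-complement addition (fold any carry out of bit 15 back into bit 0):
  0x9372 + 0xE0F9 = 0x1746B → wrap carry → 0x746C
  0x746C + 0xE289 = 0x156F5 → wrap carry → 0x56F6
  0x56F6 + 0xC736 = 0x11E2C → wrap carry → 0x1E2D
  0x1E2D + 0x1891 = 0x036BE
One's-complement sum = 0x36BE.
Checksum = ~0x36BE & 0xFFFF = 0xC941.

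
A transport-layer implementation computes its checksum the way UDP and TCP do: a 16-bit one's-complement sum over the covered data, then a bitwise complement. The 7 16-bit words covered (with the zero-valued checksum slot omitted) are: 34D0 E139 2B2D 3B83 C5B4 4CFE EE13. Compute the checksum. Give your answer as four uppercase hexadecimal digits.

827E

One's-complement addition (fold any carry out of bit 15 back into bit 0):
  0x34D0 + 0xE139 = 0x11609 → wrap carry → 0x160A
  0x160A + 0x2B2D = 0x04137
  0x4137 + 0x3B83 = 0x07CBA
  0x7CBA + 0xC5B4 = 0x1426E → wrap carry → 0x426F
  0x426F + 0x4CFE = 0x08F6D
  0x8F6D + 0xEE13 = 0x17D80 → wrap carry → 0x7D81
One's-complement sum = 0x7D81.
Checksum = ~0x7D81 & 0xFFFF = 0x827E.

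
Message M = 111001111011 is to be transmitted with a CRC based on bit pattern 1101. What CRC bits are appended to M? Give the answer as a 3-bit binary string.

111

Append 3 zeros: 111001111011000. Divide by 1101 (XOR where the leading bit is 1):
  pos 0: 1110 XOR 1101 = 0011
  pos 2: 1101 XOR 1101 = 0000
  pos 6: 1110 XOR 1101 = 0011
  pos 8: 1111 XOR 1101 = 0010
  pos 10: 1000 XOR 1101 = 0101
  pos 11: 1010 XOR 1101 = 0111
Remainder (last 3 bits) = 111. This is the CRC / FCS.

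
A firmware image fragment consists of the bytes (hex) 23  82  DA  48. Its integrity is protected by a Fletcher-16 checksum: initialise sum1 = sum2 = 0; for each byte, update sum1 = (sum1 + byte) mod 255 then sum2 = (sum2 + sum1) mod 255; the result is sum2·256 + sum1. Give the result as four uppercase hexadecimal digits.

12C8

Running sums (mod 255):
  after byte 0 (23): sum1=35, sum2=35
  after byte 1 (82): sum1=165, sum2=200
  after byte 2 (DA): sum1=128, sum2=73
  after byte 3 (48): sum1=200, sum2=18
Checksum = sum2·256 + sum1 = 18·256 + 200 = 4808 = 0x12C8.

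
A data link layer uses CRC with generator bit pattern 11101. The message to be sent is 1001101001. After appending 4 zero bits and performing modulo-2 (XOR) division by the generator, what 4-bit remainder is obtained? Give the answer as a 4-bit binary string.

Append 4 zeros: 10011010010000. Divide by 11101 (XOR where the leading bit is 1):
  pos 0: 10011 XOR 11101 = 01110
  pos 1: 11100 XOR 11101 = 00001
  pos 5: 11001 XOR 11101 = 00100
  pos 7: 10000 XOR 11101 = 01101
  pos 8: 11010 XOR 11101 = 00111
Remainder (last 4 bits) = 1110. This is the CRC / FCS.

1110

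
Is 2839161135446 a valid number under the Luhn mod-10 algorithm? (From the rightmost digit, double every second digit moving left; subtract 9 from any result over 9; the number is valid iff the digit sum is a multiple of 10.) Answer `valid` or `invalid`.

From the right, keep odd positions and double even positions (subtract 9 from any doubled value over 9):
  doubled (positions 2,4,...): 8 1 2 3 9 7 → sum 30
  kept (positions 1,3,...): 6 4 3 1 1 3 2 → sum 20
Total = 50.
50 mod 10 = 0, so the number is valid.

valid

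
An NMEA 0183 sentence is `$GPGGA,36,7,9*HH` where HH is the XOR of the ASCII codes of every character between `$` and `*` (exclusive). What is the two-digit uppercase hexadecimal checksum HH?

71

XOR the ASCII codes of the payload characters:
  'G' = 0x47 → acc = 0x47
  'P' = 0x50 → acc = 0x17
  'G' = 0x47 → acc = 0x50
  'G' = 0x47 → acc = 0x17
  'A' = 0x41 → acc = 0x56
  ',' = 0x2C → acc = 0x7A
  '3' = 0x33 → acc = 0x49
  '6' = 0x36 → acc = 0x7F
  ',' = 0x2C → acc = 0x53
  '7' = 0x37 → acc = 0x64
  ',' = 0x2C → acc = 0x48
  '9' = 0x39 → acc = 0x71
Checksum = 0x71.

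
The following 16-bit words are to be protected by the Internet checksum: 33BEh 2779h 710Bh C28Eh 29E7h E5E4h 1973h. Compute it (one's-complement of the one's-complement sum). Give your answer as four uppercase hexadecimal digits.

47EF

One's-complement addition (fold any carry out of bit 15 back into bit 0):
  0x33BE + 0x2779 = 0x05B37
  0x5B37 + 0x710B = 0x0CC42
  0xCC42 + 0xC28E = 0x18ED0 → wrap carry → 0x8ED1
  0x8ED1 + 0x29E7 = 0x0B8B8
  0xB8B8 + 0xE5E4 = 0x19E9C → wrap carry → 0x9E9D
  0x9E9D + 0x1973 = 0x0B810
One's-complement sum = 0xB810.
Checksum = ~0xB810 & 0xFFFF = 0x47EF.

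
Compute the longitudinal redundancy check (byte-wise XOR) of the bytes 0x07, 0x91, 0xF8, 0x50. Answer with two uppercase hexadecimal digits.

XOR the bytes together:
  start with 0x07
  0x07 ⊕ 0x91 = 0x96
  0x96 ⊕ 0xF8 = 0x6E
  0x6E ⊕ 0x50 = 0x3E

3E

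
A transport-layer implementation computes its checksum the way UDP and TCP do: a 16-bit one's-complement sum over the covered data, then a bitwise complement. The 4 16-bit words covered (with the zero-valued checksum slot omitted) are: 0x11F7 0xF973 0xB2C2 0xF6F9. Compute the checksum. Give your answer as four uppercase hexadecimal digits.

One's-complement addition (fold any carry out of bit 15 back into bit 0):
  0x11F7 + 0xF973 = 0x10B6A → wrap carry → 0x0B6B
  0x0B6B + 0xB2C2 = 0x0BE2D
  0xBE2D + 0xF6F9 = 0x1B526 → wrap carry → 0xB527
One's-complement sum = 0xB527.
Checksum = ~0xB527 & 0xFFFF = 0x4AD8.

4AD8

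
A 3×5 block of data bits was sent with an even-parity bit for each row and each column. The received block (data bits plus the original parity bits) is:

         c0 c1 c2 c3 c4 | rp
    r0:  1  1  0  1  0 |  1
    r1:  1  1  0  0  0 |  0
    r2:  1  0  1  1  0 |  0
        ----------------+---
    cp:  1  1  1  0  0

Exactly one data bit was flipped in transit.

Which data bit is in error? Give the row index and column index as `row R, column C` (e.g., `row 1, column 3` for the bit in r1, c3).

row 2, column 1

Recompute each row's even parity and compare to rp:
  r0: data parity 1, sent rp 1 → ok
  r1: data parity 0, sent rp 0 → ok
  r2: data parity 1, sent rp 0 → mismatch
Recompute each column's even parity and compare to cp:
  c0: data parity 1, sent cp 1 → ok
  c1: data parity 0, sent cp 1 → mismatch
  c2: data parity 1, sent cp 1 → ok
  c3: data parity 0, sent cp 0 → ok
  c4: data parity 0, sent cp 0 → ok
Exactly one row (r2) and one column (c1) fail → the flipped bit is at their intersection.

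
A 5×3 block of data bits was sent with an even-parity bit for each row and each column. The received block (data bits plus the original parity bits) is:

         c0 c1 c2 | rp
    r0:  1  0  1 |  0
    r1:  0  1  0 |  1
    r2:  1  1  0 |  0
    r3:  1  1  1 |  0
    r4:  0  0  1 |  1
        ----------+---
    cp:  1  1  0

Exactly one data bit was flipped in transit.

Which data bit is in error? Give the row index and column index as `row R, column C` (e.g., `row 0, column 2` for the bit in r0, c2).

Recompute each row's even parity and compare to rp:
  r0: data parity 0, sent rp 0 → ok
  r1: data parity 1, sent rp 1 → ok
  r2: data parity 0, sent rp 0 → ok
  r3: data parity 1, sent rp 0 → mismatch
  r4: data parity 1, sent rp 1 → ok
Recompute each column's even parity and compare to cp:
  c0: data parity 1, sent cp 1 → ok
  c1: data parity 1, sent cp 1 → ok
  c2: data parity 1, sent cp 0 → mismatch
Exactly one row (r3) and one column (c2) fail → the flipped bit is at their intersection.

row 3, column 2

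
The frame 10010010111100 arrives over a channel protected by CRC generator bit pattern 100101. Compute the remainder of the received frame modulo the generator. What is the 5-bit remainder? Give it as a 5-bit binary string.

00000

Modulo-2 division of 10010010111100 by 100101:
  pos 0: 100100 XOR 100101 = 000001
  pos 5: 110111 XOR 100101 = 010010
  pos 6: 100101 XOR 100101 = 000000
Remainder = 00000 (zero — the frame passes the CRC check).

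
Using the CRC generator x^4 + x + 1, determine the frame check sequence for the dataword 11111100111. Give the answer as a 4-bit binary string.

0001

Append 4 zeros: 111111001110000. Divide by 10011 (XOR where the leading bit is 1):
  pos 0: 11111 XOR 10011 = 01100
  pos 1: 11001 XOR 10011 = 01010
  pos 2: 10100 XOR 10011 = 00111
  pos 4: 11101 XOR 10011 = 01110
  pos 5: 11101 XOR 10011 = 01110
  pos 6: 11101 XOR 10011 = 01110
  pos 7: 11100 XOR 10011 = 01111
  pos 8: 11110 XOR 10011 = 01101
  pos 9: 11010 XOR 10011 = 01001
  pos 10: 10010 XOR 10011 = 00001
Remainder (last 4 bits) = 0001. This is the CRC / FCS.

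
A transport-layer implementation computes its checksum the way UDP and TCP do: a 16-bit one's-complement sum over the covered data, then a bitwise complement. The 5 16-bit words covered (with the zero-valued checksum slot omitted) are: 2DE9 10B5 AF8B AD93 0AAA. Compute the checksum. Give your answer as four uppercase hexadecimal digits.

One's-complement addition (fold any carry out of bit 15 back into bit 0):
  0x2DE9 + 0x10B5 = 0x03E9E
  0x3E9E + 0xAF8B = 0x0EE29
  0xEE29 + 0xAD93 = 0x19BBC → wrap carry → 0x9BBD
  0x9BBD + 0x0AAA = 0x0A667
One's-complement sum = 0xA667.
Checksum = ~0xA667 & 0xFFFF = 0x5998.

5998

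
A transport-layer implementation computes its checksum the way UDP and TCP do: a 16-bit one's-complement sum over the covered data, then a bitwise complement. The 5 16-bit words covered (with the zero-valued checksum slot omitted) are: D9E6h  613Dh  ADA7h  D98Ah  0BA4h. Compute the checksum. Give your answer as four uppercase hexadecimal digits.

One's-complement addition (fold any carry out of bit 15 back into bit 0):
  0xD9E6 + 0x613D = 0x13B23 → wrap carry → 0x3B24
  0x3B24 + 0xADA7 = 0x0E8CB
  0xE8CB + 0xD98A = 0x1C255 → wrap carry → 0xC256
  0xC256 + 0x0BA4 = 0x0CDFA
One's-complement sum = 0xCDFA.
Checksum = ~0xCDFA & 0xFFFF = 0x3205.

3205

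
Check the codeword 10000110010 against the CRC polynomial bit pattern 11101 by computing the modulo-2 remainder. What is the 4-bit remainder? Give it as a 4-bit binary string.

0000

Modulo-2 division of 10000110010 by 11101:
  pos 0: 10000 XOR 11101 = 01101
  pos 1: 11011 XOR 11101 = 00110
  pos 3: 11010 XOR 11101 = 00111
  pos 5: 11101 XOR 11101 = 00000
Remainder = 0000 (zero — the frame passes the CRC check).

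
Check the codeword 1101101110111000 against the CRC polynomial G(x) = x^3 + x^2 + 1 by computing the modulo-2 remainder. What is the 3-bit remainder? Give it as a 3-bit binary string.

Modulo-2 division of 1101101110111000 by 1101:
  pos 0: 1101 XOR 1101 = 0000
  pos 4: 1011 XOR 1101 = 0110
  pos 5: 1101 XOR 1101 = 0000
  pos 10: 1110 XOR 1101 = 0011
  pos 12: 1100 XOR 1101 = 0001
Remainder = 001 (nonzero — an error is detected).

001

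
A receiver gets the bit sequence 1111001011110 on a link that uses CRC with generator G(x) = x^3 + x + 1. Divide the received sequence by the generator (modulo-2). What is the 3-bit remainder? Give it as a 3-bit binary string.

000

Modulo-2 division of 1111001011110 by 1011:
  pos 0: 1111 XOR 1011 = 0100
  pos 1: 1000 XOR 1011 = 0011
  pos 3: 1101 XOR 1011 = 0110
  pos 4: 1100 XOR 1011 = 0111
  pos 5: 1111 XOR 1011 = 0100
  pos 6: 1001 XOR 1011 = 0010
  pos 8: 1011 XOR 1011 = 0000
Remainder = 000 (zero — the frame passes the CRC check).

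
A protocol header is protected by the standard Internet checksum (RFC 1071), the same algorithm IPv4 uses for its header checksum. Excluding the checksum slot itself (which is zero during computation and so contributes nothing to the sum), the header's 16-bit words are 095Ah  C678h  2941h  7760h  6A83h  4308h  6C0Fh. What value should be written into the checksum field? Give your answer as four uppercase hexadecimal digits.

One's-complement addition (fold any carry out of bit 15 back into bit 0):
  0x095A + 0xC678 = 0x0CFD2
  0xCFD2 + 0x2941 = 0x0F913
  0xF913 + 0x7760 = 0x17073 → wrap carry → 0x7074
  0x7074 + 0x6A83 = 0x0DAF7
  0xDAF7 + 0x4308 = 0x11DFF → wrap carry → 0x1E00
  0x1E00 + 0x6C0F = 0x08A0F
One's-complement sum = 0x8A0F.
Checksum = ~0x8A0F & 0xFFFF = 0x75F0.

75F0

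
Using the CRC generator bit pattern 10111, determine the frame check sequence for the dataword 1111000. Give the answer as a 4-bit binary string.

1111

Append 4 zeros: 11110000000. Divide by 10111 (XOR where the leading bit is 1):
  pos 0: 11110 XOR 10111 = 01001
  pos 1: 10010 XOR 10111 = 00101
  pos 3: 10100 XOR 10111 = 00011
  pos 6: 11000 XOR 10111 = 01111
Remainder (last 4 bits) = 1111. This is the CRC / FCS.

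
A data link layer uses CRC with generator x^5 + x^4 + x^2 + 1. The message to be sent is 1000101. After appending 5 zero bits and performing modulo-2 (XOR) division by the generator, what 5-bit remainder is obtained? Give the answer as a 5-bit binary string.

Append 5 zeros: 100010100000. Divide by 110101 (XOR where the leading bit is 1):
  pos 0: 100010 XOR 110101 = 010111
  pos 1: 101111 XOR 110101 = 011010
  pos 2: 110100 XOR 110101 = 000001
Remainder (last 5 bits) = 10000. This is the CRC / FCS.

10000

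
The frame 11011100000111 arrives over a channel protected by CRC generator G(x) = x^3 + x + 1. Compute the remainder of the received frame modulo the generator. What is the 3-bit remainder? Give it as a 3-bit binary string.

000

Modulo-2 division of 11011100000111 by 1011:
  pos 0: 1101 XOR 1011 = 0110
  pos 1: 1101 XOR 1011 = 0110
  pos 2: 1101 XOR 1011 = 0110
  pos 3: 1100 XOR 1011 = 0111
  pos 4: 1110 XOR 1011 = 0101
  pos 5: 1010 XOR 1011 = 0001
  pos 8: 1001 XOR 1011 = 0010
  pos 10: 1011 XOR 1011 = 0000
Remainder = 000 (zero — the frame passes the CRC check).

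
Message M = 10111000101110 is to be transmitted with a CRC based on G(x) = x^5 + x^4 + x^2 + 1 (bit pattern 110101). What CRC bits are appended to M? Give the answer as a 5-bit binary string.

10100

Append 5 zeros: 1011100010111000000. Divide by 110101 (XOR where the leading bit is 1):
  pos 0: 101110 XOR 110101 = 011011
  pos 1: 110110 XOR 110101 = 000011
  pos 5: 110101 XOR 110101 = 000000
  pos 11: 110000 XOR 110101 = 000101
Remainder (last 5 bits) = 10100. This is the CRC / FCS.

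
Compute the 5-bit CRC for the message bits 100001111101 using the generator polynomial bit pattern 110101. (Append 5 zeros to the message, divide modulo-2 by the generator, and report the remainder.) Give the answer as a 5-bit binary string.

11010

Append 5 zeros: 10000111110100000. Divide by 110101 (XOR where the leading bit is 1):
  pos 0: 100001 XOR 110101 = 010100
  pos 1: 101001 XOR 110101 = 011100
  pos 2: 111001 XOR 110101 = 001100
  pos 4: 110011 XOR 110101 = 000110
  pos 7: 110010 XOR 110101 = 000111
  pos 10: 111000 XOR 110101 = 001101
Remainder (last 5 bits) = 11010. This is the CRC / FCS.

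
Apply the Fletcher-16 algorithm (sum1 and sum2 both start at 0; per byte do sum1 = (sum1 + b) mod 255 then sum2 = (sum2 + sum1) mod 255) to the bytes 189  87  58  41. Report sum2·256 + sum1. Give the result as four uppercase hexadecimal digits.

9A78

Running sums (mod 255):
  after byte 0 (189): sum1=189, sum2=189
  after byte 1 (87): sum1=21, sum2=210
  after byte 2 (58): sum1=79, sum2=34
  after byte 3 (41): sum1=120, sum2=154
Checksum = sum2·256 + sum1 = 154·256 + 120 = 39544 = 0x9A78.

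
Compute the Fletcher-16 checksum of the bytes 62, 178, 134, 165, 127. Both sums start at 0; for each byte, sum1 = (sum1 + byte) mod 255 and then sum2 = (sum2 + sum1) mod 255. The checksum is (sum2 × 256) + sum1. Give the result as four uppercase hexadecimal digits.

Running sums (mod 255):
  after byte 0 (62): sum1=62, sum2=62
  after byte 1 (178): sum1=240, sum2=47
  after byte 2 (134): sum1=119, sum2=166
  after byte 3 (165): sum1=29, sum2=195
  after byte 4 (127): sum1=156, sum2=96
Checksum = sum2·256 + sum1 = 96·256 + 156 = 24732 = 0x609C.

609C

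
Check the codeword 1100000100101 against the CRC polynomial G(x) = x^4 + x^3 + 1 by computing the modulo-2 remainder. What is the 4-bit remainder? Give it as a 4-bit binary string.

0000

Modulo-2 division of 1100000100101 by 11001:
  pos 0: 11000 XOR 11001 = 00001
  pos 4: 10010 XOR 11001 = 01011
  pos 5: 10110 XOR 11001 = 01111
  pos 6: 11111 XOR 11001 = 00110
  pos 8: 11001 XOR 11001 = 00000
Remainder = 0000 (zero — the frame passes the CRC check).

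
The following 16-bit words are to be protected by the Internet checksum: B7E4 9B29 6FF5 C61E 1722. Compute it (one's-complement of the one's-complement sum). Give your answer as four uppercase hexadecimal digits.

One's-complement addition (fold any carry out of bit 15 back into bit 0):
  0xB7E4 + 0x9B29 = 0x1530D → wrap carry → 0x530E
  0x530E + 0x6FF5 = 0x0C303
  0xC303 + 0xC61E = 0x18921 → wrap carry → 0x8922
  0x8922 + 0x1722 = 0x0A044
One's-complement sum = 0xA044.
Checksum = ~0xA044 & 0xFFFF = 0x5FBB.

5FBB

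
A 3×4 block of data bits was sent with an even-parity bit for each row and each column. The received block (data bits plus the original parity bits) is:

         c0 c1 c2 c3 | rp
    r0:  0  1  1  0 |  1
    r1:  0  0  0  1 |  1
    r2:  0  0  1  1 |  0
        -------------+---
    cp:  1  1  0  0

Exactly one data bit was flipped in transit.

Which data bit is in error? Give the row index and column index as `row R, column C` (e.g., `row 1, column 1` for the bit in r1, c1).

row 0, column 0

Recompute each row's even parity and compare to rp:
  r0: data parity 0, sent rp 1 → mismatch
  r1: data parity 1, sent rp 1 → ok
  r2: data parity 0, sent rp 0 → ok
Recompute each column's even parity and compare to cp:
  c0: data parity 0, sent cp 1 → mismatch
  c1: data parity 1, sent cp 1 → ok
  c2: data parity 0, sent cp 0 → ok
  c3: data parity 0, sent cp 0 → ok
Exactly one row (r0) and one column (c0) fail → the flipped bit is at their intersection.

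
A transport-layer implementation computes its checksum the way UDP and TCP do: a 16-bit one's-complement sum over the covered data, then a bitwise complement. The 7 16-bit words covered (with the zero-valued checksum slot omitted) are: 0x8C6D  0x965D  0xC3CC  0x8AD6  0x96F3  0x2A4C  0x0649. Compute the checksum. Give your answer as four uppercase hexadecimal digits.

C708

One's-complement addition (fold any carry out of bit 15 back into bit 0):
  0x8C6D + 0x965D = 0x122CA → wrap carry → 0x22CB
  0x22CB + 0xC3CC = 0x0E697
  0xE697 + 0x8AD6 = 0x1716D → wrap carry → 0x716E
  0x716E + 0x96F3 = 0x10861 → wrap carry → 0x0862
  0x0862 + 0x2A4C = 0x032AE
  0x32AE + 0x0649 = 0x038F7
One's-complement sum = 0x38F7.
Checksum = ~0x38F7 & 0xFFFF = 0xC708.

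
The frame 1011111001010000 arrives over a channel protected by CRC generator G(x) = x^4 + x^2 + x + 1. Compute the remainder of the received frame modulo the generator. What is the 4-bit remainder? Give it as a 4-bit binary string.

Modulo-2 division of 1011111001010000 by 10111:
  pos 0: 10111 XOR 10111 = 00000
  pos 5: 11001 XOR 10111 = 01110
  pos 6: 11100 XOR 10111 = 01011
  pos 7: 10111 XOR 10111 = 00000
Remainder = 0000 (zero — the frame passes the CRC check).

0000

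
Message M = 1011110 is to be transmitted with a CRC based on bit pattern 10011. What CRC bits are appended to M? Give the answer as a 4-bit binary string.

Append 4 zeros: 10111100000. Divide by 10011 (XOR where the leading bit is 1):
  pos 0: 10111 XOR 10011 = 00100
  pos 2: 10010 XOR 10011 = 00001
  pos 6: 10000 XOR 10011 = 00011
Remainder (last 4 bits) = 0011. This is the CRC / FCS.

0011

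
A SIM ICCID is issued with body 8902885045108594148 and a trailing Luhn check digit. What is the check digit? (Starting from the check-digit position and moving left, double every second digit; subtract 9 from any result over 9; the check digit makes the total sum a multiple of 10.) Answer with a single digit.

3

Partial digits right→left: 8 4 1 4 9 5 8 0 1 5 4 0 5 8 8 2 0 9 8
Double every second digit counting from the check-digit position (so the 1st, 3rd, 5th, ... of the partial from the right).
  doubled (with −9 where >9): 7 2 9 7 2 8 1 7 0 7 → sum 50
  kept as-is: 4 4 5 0 5 0 8 2 9 → sum 37
Total = 50 + 37 = 87.
Check digit = (10 − (87 mod 10)) mod 10 = 3.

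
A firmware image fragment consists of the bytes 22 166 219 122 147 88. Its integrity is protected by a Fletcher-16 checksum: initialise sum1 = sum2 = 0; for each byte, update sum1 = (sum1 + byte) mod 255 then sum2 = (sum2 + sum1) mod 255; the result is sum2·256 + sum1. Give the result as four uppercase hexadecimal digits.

24FE

Running sums (mod 255):
  after byte 0 (22): sum1=22, sum2=22
  after byte 1 (166): sum1=188, sum2=210
  after byte 2 (219): sum1=152, sum2=107
  after byte 3 (122): sum1=19, sum2=126
  after byte 4 (147): sum1=166, sum2=37
  after byte 5 (88): sum1=254, sum2=36
Checksum = sum2·256 + sum1 = 36·256 + 254 = 9470 = 0x24FE.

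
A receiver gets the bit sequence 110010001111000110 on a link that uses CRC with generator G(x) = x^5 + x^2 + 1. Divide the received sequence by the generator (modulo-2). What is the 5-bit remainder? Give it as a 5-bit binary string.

11011

Modulo-2 division of 110010001111000110 by 100101:
  pos 0: 110010 XOR 100101 = 010111
  pos 1: 101110 XOR 100101 = 001011
  pos 3: 101101 XOR 100101 = 001000
  pos 5: 100011 XOR 100101 = 000110
  pos 8: 110100 XOR 100101 = 010001
  pos 9: 100010 XOR 100101 = 000111
  pos 12: 111110 XOR 100101 = 011011
Remainder = 11011 (nonzero — an error is detected).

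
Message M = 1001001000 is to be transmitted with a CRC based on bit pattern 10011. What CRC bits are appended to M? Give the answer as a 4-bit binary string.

0001

Append 4 zeros: 10010010000000. Divide by 10011 (XOR where the leading bit is 1):
  pos 0: 10010 XOR 10011 = 00001
  pos 4: 10100 XOR 10011 = 00111
  pos 6: 11100 XOR 10011 = 01111
  pos 7: 11110 XOR 10011 = 01101
  pos 8: 11010 XOR 10011 = 01001
  pos 9: 10010 XOR 10011 = 00001
Remainder (last 4 bits) = 0001. This is the CRC / FCS.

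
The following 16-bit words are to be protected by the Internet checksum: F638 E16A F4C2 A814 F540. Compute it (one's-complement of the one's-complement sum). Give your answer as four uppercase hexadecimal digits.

9643

One's-complement addition (fold any carry out of bit 15 back into bit 0):
  0xF638 + 0xE16A = 0x1D7A2 → wrap carry → 0xD7A3
  0xD7A3 + 0xF4C2 = 0x1CC65 → wrap carry → 0xCC66
  0xCC66 + 0xA814 = 0x1747A → wrap carry → 0x747B
  0x747B + 0xF540 = 0x169BB → wrap carry → 0x69BC
One's-complement sum = 0x69BC.
Checksum = ~0x69BC & 0xFFFF = 0x9643.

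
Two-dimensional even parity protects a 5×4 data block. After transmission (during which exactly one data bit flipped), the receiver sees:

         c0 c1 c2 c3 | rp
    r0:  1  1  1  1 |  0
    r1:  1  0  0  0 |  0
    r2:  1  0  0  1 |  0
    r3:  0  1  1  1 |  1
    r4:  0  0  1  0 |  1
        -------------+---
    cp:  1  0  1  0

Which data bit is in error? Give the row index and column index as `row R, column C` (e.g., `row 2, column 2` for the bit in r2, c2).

Recompute each row's even parity and compare to rp:
  r0: data parity 0, sent rp 0 → ok
  r1: data parity 1, sent rp 0 → mismatch
  r2: data parity 0, sent rp 0 → ok
  r3: data parity 1, sent rp 1 → ok
  r4: data parity 1, sent rp 1 → ok
Recompute each column's even parity and compare to cp:
  c0: data parity 1, sent cp 1 → ok
  c1: data parity 0, sent cp 0 → ok
  c2: data parity 1, sent cp 1 → ok
  c3: data parity 1, sent cp 0 → mismatch
Exactly one row (r1) and one column (c3) fail → the flipped bit is at their intersection.

row 1, column 3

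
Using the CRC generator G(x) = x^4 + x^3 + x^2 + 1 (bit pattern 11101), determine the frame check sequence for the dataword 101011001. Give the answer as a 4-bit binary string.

0001

Append 4 zeros: 1010110010000. Divide by 11101 (XOR where the leading bit is 1):
  pos 0: 10101 XOR 11101 = 01000
  pos 1: 10001 XOR 11101 = 01100
  pos 2: 11000 XOR 11101 = 00101
  pos 4: 10101 XOR 11101 = 01000
  pos 5: 10000 XOR 11101 = 01101
  pos 6: 11010 XOR 11101 = 00111
  pos 8: 11100 XOR 11101 = 00001
Remainder (last 4 bits) = 0001. This is the CRC / FCS.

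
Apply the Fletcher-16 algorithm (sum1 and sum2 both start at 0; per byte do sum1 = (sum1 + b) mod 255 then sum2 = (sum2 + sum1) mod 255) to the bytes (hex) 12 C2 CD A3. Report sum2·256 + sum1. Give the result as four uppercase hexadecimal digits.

Running sums (mod 255):
  after byte 0 (12): sum1=18, sum2=18
  after byte 1 (C2): sum1=212, sum2=230
  after byte 2 (CD): sum1=162, sum2=137
  after byte 3 (A3): sum1=70, sum2=207
Checksum = sum2·256 + sum1 = 207·256 + 70 = 53062 = 0xCF46.

CF46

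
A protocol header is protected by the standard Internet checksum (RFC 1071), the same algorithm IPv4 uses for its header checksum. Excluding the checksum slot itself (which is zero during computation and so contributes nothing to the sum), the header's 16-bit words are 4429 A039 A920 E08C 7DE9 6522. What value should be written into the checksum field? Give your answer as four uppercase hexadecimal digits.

AEE3

One's-complement addition (fold any carry out of bit 15 back into bit 0):
  0x4429 + 0xA039 = 0x0E462
  0xE462 + 0xA920 = 0x18D82 → wrap carry → 0x8D83
  0x8D83 + 0xE08C = 0x16E0F → wrap carry → 0x6E10
  0x6E10 + 0x7DE9 = 0x0EBF9
  0xEBF9 + 0x6522 = 0x1511B → wrap carry → 0x511C
One's-complement sum = 0x511C.
Checksum = ~0x511C & 0xFFFF = 0xAEE3.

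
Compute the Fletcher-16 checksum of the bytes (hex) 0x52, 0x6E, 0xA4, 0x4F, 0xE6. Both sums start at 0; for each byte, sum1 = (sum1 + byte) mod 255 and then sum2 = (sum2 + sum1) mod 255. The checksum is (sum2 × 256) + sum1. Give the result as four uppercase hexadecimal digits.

C89B

Running sums (mod 255):
  after byte 0 (0x52): sum1=82, sum2=82
  after byte 1 (0x6E): sum1=192, sum2=19
  after byte 2 (0xA4): sum1=101, sum2=120
  after byte 3 (0x4F): sum1=180, sum2=45
  after byte 4 (0xE6): sum1=155, sum2=200
Checksum = sum2·256 + sum1 = 200·256 + 155 = 51355 = 0xC89B.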